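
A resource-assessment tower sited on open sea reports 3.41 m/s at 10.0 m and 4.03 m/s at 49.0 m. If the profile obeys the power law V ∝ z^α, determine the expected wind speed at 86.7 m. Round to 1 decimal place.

First find α: α = ln(V₂/V₁)/ln(z₂/z₁) = ln(4.03/3.41)/ln(49.0/10.0) = 0.16705/1.58924 = 0.1051
Extrapolate from 49.0 m to 86.7 m: V₃ = 4.03 × (86.7/49.0)^0.1051 = 4.03 × 1.0618 = 4.2791 m/s

4.3 m/s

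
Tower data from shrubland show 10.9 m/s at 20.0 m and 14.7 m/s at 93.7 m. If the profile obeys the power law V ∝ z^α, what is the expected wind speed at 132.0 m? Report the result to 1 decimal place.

First find α: α = ln(V₂/V₁)/ln(z₂/z₁) = ln(14.7/10.9)/ln(93.7/20.0) = 0.29908/1.54437 = 0.1937
Extrapolate from 93.7 m to 132.0 m: V₃ = 14.7 × (132.0/93.7)^0.1937 = 14.7 × 1.0686 = 15.7087 m/s

15.7 m/s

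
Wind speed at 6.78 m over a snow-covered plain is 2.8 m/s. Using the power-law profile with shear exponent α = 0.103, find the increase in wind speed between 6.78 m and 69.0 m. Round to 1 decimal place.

Power law: V₂ = V₁ · (z₂/z₁)^α = 2.8 × (10.1770)^0.103 = 3.5558 m/s
ΔV = 3.5558 − 2.8 = 0.7558 m/s

0.8 m/s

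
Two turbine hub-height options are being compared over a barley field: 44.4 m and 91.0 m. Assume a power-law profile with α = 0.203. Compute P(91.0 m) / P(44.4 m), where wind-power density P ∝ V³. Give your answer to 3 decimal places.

Speed ratio: V_B/V_A = (z_B/z_A)^α = (91.0/44.4)^0.203 = (2.0495)^0.203 = 1.15682
Power-density ratio: P_B/P_A = (V_B/V_A)³ = (1.15682)³ = 1.54810

1.548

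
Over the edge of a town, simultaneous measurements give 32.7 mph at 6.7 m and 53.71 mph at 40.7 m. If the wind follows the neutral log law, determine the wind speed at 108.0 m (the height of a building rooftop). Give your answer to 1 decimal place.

65.1 mph

Log law: V ∝ ln(z/z₀). From the pair, with r = V₁/V₂ = 0.60883,
ln z₀ = (ln z₁ − r·ln z₂)/(1 − r) = (1.9021 − 0.60883×3.7062)/0.39117 = -0.9058 → z₀ = 0.4042 m
V₃ = V₁ · ln(z₃/z₀)/ln(z₁/z₀) = 32.7 × 5.5880/2.8079 = 65.0749 mph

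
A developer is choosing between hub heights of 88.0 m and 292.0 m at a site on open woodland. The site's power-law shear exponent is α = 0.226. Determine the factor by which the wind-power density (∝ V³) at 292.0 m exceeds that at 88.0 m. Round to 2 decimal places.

Speed ratio: V_B/V_A = (z_B/z_A)^α = (292.0/88.0)^0.226 = (3.3182)^0.226 = 1.31136
Power-density ratio: P_B/P_A = (V_B/V_A)³ = (1.31136)³ = 2.25512

2.26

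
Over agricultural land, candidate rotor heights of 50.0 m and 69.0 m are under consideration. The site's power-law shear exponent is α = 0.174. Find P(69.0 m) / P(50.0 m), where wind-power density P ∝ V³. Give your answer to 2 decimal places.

1.18

Speed ratio: V_B/V_A = (z_B/z_A)^α = (69.0/50.0)^0.174 = (1.3800)^0.174 = 1.05764
Power-density ratio: P_B/P_A = (V_B/V_A)³ = (1.05764)³ = 1.18309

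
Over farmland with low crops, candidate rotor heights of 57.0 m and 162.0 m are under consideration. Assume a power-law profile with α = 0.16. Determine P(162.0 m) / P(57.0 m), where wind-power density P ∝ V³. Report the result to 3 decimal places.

1.651

Speed ratio: V_B/V_A = (z_B/z_A)^α = (162.0/57.0)^0.16 = (2.8421)^0.16 = 1.18190
Power-density ratio: P_B/P_A = (V_B/V_A)³ = (1.18190)³ = 1.65100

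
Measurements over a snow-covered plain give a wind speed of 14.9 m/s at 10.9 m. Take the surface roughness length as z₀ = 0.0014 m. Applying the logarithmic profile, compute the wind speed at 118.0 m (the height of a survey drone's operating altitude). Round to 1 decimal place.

18.9 m/s

Log law: V(z) ∝ ln(z/z₀), so V₂/V₁ = ln(z₂/z₀) / ln(z₁/z₀).
ln(118.0/0.0014) = 11.3420, ln(10.9/0.0014) = 8.9600
V₂ = 14.9 × 11.3420/8.9600 = 14.9 × 1.2658 = 18.8610 m/s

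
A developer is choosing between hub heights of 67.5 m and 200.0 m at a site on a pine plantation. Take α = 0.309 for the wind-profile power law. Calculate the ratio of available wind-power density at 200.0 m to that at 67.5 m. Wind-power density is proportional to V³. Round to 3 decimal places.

Speed ratio: V_B/V_A = (z_B/z_A)^α = (200.0/67.5)^0.309 = (2.9630)^0.309 = 1.39883
Power-density ratio: P_B/P_A = (V_B/V_A)³ = (1.39883)³ = 2.73710

2.737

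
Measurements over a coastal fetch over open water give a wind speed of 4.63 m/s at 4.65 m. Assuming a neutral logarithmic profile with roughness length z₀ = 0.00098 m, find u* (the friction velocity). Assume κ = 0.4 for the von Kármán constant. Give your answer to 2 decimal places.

u* ≈ 0.22 m/s

Log law: V(z) = (u*/κ) · ln(z/z₀) ⇒ u* = κ · V / ln(z/z₀)
u* = 0.4 × 4.63 / ln(4.65/0.00098) = 0.4 × 4.63 / 8.4648
   = 1.8520 / 8.4648 = 0.2188 m/s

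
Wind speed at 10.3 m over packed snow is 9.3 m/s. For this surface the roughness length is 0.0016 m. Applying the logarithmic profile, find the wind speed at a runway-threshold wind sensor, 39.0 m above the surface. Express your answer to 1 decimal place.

10.7 m/s

Log law: V(z) ∝ ln(z/z₀), so V₂/V₁ = ln(z₂/z₀) / ln(z₁/z₀).
ln(39.0/0.0016) = 10.1013, ln(10.3/0.0016) = 8.7699
V₂ = 9.3 × 10.1013/8.7699 = 9.3 × 1.1518 = 10.7119 m/s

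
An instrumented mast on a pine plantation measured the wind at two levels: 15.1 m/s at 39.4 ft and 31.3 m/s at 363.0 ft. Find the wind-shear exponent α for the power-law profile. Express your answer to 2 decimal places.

Power law: V₂/V₁ = (z₂/z₁)^α ⇒ α = ln(V₂/V₁) / ln(z₂/z₁)
α = ln(31.3/15.1) / ln(363.0/39.4) = ln(2.0728) / ln(9.2132)
  = 0.72892 / 2.22064 = 0.32825

α ≈ 0.33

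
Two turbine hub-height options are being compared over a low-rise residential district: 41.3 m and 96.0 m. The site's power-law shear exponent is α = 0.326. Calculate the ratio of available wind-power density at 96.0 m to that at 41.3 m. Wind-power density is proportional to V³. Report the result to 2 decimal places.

2.28

Speed ratio: V_B/V_A = (z_B/z_A)^α = (96.0/41.3)^0.326 = (2.3245)^0.326 = 1.31650
Power-density ratio: P_B/P_A = (V_B/V_A)³ = (1.31650)³ = 2.28172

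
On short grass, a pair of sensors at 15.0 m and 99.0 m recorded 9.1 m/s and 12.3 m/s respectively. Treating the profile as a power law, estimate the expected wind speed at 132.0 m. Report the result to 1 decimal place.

12.9 m/s

First find α: α = ln(V₂/V₁)/ln(z₂/z₁) = ln(12.3/9.1)/ln(99.0/15.0) = 0.30132/1.88707 = 0.1597
Extrapolate from 99.0 m to 132.0 m: V₃ = 12.3 × (132.0/99.0)^0.1597 = 12.3 × 1.0470 = 12.8782 m/s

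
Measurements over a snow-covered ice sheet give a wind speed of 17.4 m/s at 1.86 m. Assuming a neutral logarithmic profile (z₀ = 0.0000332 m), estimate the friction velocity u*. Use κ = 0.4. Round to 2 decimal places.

Log law: V(z) = (u*/κ) · ln(z/z₀) ⇒ u* = κ · V / ln(z/z₀)
u* = 0.4 × 17.4 / ln(1.86/0.0000332) = 0.4 × 17.4 / 10.9335
   = 6.9600 / 10.9335 = 0.6366 m/s

u* ≈ 0.64 m/s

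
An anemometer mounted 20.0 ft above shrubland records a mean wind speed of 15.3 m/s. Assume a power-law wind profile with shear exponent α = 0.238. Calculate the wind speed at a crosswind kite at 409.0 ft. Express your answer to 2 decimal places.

31.38 m/s

Power-law profile: V₂ = V₁ · (z₂/z₁)^α
V₂ = 15.3 × (409.0/20.0)^0.238 = 15.3 × (20.4500)^0.238
    = 15.3 × 2.0509 = 31.3788 m/s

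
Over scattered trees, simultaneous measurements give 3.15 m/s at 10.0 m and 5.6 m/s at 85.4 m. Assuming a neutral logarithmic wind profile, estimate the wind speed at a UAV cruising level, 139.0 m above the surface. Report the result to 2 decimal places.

6.16 m/s

Log law: V ∝ ln(z/z₀). From the pair, with r = V₁/V₂ = 0.56250,
ln z₀ = (ln z₁ − r·ln z₂)/(1 − r) = (2.3026 − 0.56250×4.4473)/0.43750 = -0.4550 → z₀ = 0.6345 m
V₃ = V₁ · ln(z₃/z₀)/ln(z₁/z₀) = 3.15 × 5.3894/2.7575 = 6.1565 m/s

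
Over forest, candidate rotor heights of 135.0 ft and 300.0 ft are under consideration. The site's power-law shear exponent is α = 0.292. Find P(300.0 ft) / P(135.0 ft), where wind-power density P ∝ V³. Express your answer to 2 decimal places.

Speed ratio: V_B/V_A = (z_B/z_A)^α = (300.0/135.0)^0.292 = (2.2222)^0.292 = 1.26259
Power-density ratio: P_B/P_A = (V_B/V_A)³ = (1.26259)³ = 2.01273

2.01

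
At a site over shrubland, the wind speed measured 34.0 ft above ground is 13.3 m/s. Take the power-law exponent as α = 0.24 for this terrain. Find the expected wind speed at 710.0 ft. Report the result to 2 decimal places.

Power-law profile: V₂ = V₁ · (z₂/z₁)^α
V₂ = 13.3 × (710.0/34.0)^0.24 = 13.3 × (20.8824)^0.24
    = 13.3 × 2.0737 = 27.5803 m/s

27.58 m/s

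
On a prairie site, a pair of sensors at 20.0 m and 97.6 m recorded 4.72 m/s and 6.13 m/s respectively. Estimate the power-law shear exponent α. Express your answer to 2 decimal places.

α ≈ 0.16

Power law: V₂/V₁ = (z₂/z₁)^α ⇒ α = ln(V₂/V₁) / ln(z₂/z₁)
α = ln(6.13/4.72) / ln(97.6/20.0) = ln(1.2987) / ln(4.8800)
  = 0.26139 / 1.58515 = 0.16490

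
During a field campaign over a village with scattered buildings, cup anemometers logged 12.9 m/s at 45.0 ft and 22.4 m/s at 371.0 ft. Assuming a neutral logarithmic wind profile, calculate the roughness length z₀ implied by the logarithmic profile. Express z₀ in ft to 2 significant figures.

Log law: V(z) ∝ ln(z/z₀). With r = V₁/V₂ = 12.9/22.4 = 0.57589,
r · ln(z₂/z₀) = ln(z₁/z₀) ⇒ ln z₀ = (ln z₁ − r·ln z₂)/(1 − r)
ln z₀ = (3.80666 − 0.57589×5.91620) / 0.42411 = 0.9421
z₀ = exp(0.9421) = 2.565 ft

z₀ ≈ 2.6 ft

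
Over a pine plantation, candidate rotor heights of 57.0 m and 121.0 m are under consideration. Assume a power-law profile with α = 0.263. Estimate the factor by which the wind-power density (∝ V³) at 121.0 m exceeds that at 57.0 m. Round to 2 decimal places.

Speed ratio: V_B/V_A = (z_B/z_A)^α = (121.0/57.0)^0.263 = (2.1228)^0.263 = 1.21893
Power-density ratio: P_B/P_A = (V_B/V_A)³ = (1.21893)³ = 1.81106

1.81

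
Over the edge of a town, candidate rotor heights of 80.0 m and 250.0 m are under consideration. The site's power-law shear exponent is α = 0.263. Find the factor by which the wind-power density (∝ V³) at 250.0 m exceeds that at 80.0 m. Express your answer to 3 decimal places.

2.457

Speed ratio: V_B/V_A = (z_B/z_A)^α = (250.0/80.0)^0.263 = (3.1250)^0.263 = 1.34942
Power-density ratio: P_B/P_A = (V_B/V_A)³ = (1.34942)³ = 2.45718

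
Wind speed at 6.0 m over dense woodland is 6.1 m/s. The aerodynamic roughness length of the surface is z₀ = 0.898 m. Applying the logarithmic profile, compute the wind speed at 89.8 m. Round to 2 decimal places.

Log law: V(z) ∝ ln(z/z₀), so V₂/V₁ = ln(z₂/z₀) / ln(z₁/z₀).
ln(89.8/0.898) = 4.6052, ln(6.0/0.898) = 1.8993
V₂ = 6.1 × 4.6052/1.8993 = 6.1 × 2.4246 = 14.7901 m/s

14.79 m/s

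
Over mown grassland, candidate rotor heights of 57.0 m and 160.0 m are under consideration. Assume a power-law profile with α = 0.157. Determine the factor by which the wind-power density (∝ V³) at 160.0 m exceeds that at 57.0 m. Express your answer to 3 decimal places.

1.626

Speed ratio: V_B/V_A = (z_B/z_A)^α = (160.0/57.0)^0.157 = (2.8070)^0.157 = 1.17591
Power-density ratio: P_B/P_A = (V_B/V_A)³ = (1.17591)³ = 1.62601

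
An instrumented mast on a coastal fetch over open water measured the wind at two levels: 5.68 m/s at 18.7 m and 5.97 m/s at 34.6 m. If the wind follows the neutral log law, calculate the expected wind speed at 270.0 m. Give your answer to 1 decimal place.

6.9 m/s

Log law: V ∝ ln(z/z₀). From the pair, with r = V₁/V₂ = 0.95142,
ln z₀ = (ln z₁ − r·ln z₂)/(1 − r) = (2.9285 − 0.95142×3.5439)/0.04858 = -9.1235 → z₀ = 0.0001091 m
V₃ = V₁ · ln(z₃/z₀)/ln(z₁/z₀) = 5.68 × 14.7219/12.0520 = 6.9383 m/s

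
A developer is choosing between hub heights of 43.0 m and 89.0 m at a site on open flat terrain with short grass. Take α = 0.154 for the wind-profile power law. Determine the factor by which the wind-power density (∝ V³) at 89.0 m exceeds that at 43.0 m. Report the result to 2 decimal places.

Speed ratio: V_B/V_A = (z_B/z_A)^α = (89.0/43.0)^0.154 = (2.0698)^0.154 = 1.11854
Power-density ratio: P_B/P_A = (V_B/V_A)³ = (1.11854)³ = 1.39944

1.40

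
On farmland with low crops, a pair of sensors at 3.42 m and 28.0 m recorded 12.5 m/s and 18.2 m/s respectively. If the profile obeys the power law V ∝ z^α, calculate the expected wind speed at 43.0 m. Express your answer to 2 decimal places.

19.65 m/s

First find α: α = ln(V₂/V₁)/ln(z₂/z₁) = ln(18.2/12.5)/ln(28.0/3.42) = 0.37569/2.10256 = 0.1787
Extrapolate from 28.0 m to 43.0 m: V₃ = 18.2 × (43.0/28.0)^0.1787 = 18.2 × 1.0797 = 19.6500 m/s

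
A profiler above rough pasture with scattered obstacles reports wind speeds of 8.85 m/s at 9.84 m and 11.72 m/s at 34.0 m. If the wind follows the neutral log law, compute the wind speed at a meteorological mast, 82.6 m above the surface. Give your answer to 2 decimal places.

13.77 m/s

Log law: V ∝ ln(z/z₀). From the pair, with r = V₁/V₂ = 0.75512,
ln z₀ = (ln z₁ − r·ln z₂)/(1 − r) = (2.2865 − 0.75512×3.5264)/0.24488 = -1.5369 → z₀ = 0.2150 m
V₃ = V₁ · ln(z₃/z₀)/ln(z₁/z₀) = 8.85 × 5.9510/3.8234 = 13.7746 m/s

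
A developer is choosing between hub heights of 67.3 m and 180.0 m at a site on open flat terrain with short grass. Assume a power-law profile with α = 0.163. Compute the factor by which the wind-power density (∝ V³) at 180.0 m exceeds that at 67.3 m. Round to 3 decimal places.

1.618

Speed ratio: V_B/V_A = (z_B/z_A)^α = (180.0/67.3)^0.163 = (2.6746)^0.163 = 1.17393
Power-density ratio: P_B/P_A = (V_B/V_A)³ = (1.17393)³ = 1.61782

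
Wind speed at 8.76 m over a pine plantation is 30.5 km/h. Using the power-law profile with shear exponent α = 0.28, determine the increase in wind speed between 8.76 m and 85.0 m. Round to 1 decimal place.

27.1 km/h

Power law: V₂ = V₁ · (z₂/z₁)^α = 30.5 × (9.7032)^0.28 = 57.6283 km/h
ΔV = 57.6283 − 30.5 = 27.1283 km/h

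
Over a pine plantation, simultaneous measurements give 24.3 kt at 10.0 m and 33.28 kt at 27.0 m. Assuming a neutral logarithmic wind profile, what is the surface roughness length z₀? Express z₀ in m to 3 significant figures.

z₀ ≈ 0.680 m

Log law: V(z) ∝ ln(z/z₀). With r = V₁/V₂ = 24.3/33.28 = 0.73017,
r · ln(z₂/z₀) = ln(z₁/z₀) ⇒ ln z₀ = (ln z₁ − r·ln z₂)/(1 − r)
ln z₀ = (2.30259 − 0.73017×3.29584) / 0.26983 = -0.3852
z₀ = exp(-0.3852) = 0.6803 m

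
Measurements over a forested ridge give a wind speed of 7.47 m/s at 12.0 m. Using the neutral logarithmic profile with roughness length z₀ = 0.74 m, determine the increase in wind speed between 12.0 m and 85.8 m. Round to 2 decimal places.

5.27 m/s

Log law: V₂ = V₁ · ln(z₂/z₀)/ln(z₁/z₀) = 7.47 × 4.7531/2.7860 = 12.7443 m/s
ΔV = 12.7443 − 7.47 = 5.2743 m/s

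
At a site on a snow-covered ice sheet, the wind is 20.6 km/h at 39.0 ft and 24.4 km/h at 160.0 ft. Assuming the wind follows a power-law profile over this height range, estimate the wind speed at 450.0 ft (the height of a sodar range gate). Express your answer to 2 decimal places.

First find α: α = ln(V₂/V₁)/ln(z₂/z₁) = ln(24.4/20.6)/ln(160.0/39.0) = 0.16929/1.41161 = 0.1199
Extrapolate from 160.0 ft to 450.0 ft: V₃ = 24.4 × (450.0/160.0)^0.1199 = 24.4 × 1.1320 = 27.6216 km/h

27.62 km/h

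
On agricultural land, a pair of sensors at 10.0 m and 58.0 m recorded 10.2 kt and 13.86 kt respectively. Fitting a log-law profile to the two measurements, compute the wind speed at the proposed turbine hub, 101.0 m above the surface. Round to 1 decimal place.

15.0 kt

Log law: V ∝ ln(z/z₀). From the pair, with r = V₁/V₂ = 0.73593,
ln z₀ = (ln z₁ − r·ln z₂)/(1 − r) = (2.3026 − 0.73593×4.0604)/0.26407 = -2.5964 → z₀ = 0.07454 m
V₃ = V₁ · ln(z₃/z₀)/ln(z₁/z₀) = 10.2 × 7.2115/4.8989 = 15.0149 kt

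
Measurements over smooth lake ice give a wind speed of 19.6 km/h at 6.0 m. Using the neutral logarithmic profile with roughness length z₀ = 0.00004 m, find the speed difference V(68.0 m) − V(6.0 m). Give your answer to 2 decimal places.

3.99 km/h

Log law: V₂ = V₁ · ln(z₂/z₀)/ln(z₁/z₀) = 19.6 × 14.3461/11.9184 = 23.5925 km/h
ΔV = 23.5925 − 19.6 = 3.9925 km/h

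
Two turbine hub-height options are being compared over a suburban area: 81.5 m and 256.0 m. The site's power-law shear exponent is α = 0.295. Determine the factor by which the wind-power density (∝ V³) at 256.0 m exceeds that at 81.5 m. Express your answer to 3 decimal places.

Speed ratio: V_B/V_A = (z_B/z_A)^α = (256.0/81.5)^0.295 = (3.1411)^0.295 = 1.40165
Power-density ratio: P_B/P_A = (V_B/V_A)³ = (1.40165)³ = 2.75371

2.754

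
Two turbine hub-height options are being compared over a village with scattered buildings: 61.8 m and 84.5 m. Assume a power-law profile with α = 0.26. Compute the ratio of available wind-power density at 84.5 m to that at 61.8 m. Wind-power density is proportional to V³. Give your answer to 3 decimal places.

Speed ratio: V_B/V_A = (z_B/z_A)^α = (84.5/61.8)^0.26 = (1.3673)^0.26 = 1.08474
Power-density ratio: P_B/P_A = (V_B/V_A)³ = (1.08474)³ = 1.27637

1.276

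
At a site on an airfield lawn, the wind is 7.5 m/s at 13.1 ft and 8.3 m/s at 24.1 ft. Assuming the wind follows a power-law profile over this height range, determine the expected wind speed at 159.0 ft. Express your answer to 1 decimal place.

11.4 m/s

First find α: α = ln(V₂/V₁)/ln(z₂/z₁) = ln(8.3/7.5)/ln(24.1/13.1) = 0.10135/0.60960 = 0.1663
Extrapolate from 24.1 ft to 159.0 ft: V₃ = 8.3 × (159.0/24.1)^0.1663 = 8.3 × 1.3685 = 11.3582 m/s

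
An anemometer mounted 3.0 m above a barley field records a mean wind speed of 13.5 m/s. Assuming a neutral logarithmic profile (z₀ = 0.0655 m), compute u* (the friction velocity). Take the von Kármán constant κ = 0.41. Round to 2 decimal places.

Log law: V(z) = (u*/κ) · ln(z/z₀) ⇒ u* = κ · V / ln(z/z₀)
u* = 0.41 × 13.5 / ln(3.0/0.0655) = 0.41 × 13.5 / 3.8243
   = 5.5350 / 3.8243 = 1.4473 m/s

u* ≈ 1.45 m/s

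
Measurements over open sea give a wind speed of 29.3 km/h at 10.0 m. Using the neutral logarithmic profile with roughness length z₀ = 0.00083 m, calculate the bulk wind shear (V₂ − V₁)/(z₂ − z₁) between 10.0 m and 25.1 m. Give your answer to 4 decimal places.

0.1900 km/h/m

Log law: V₂ = V₁ · ln(z₂/z₀)/ln(z₁/z₀) = 29.3 × 10.3170/9.3967 = 32.1696 km/h
ΔV/Δz = (32.1696 − 29.3)/(25.1 − 10.0) = 2.8696/15.1000 = 0.19004 km/h/m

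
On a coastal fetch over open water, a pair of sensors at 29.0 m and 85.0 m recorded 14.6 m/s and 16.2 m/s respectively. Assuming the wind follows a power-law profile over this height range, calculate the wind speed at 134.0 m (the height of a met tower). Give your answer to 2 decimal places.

First find α: α = ln(V₂/V₁)/ln(z₂/z₁) = ln(16.2/14.6)/ln(85.0/29.0) = 0.10399/1.07536 = 0.0967
Extrapolate from 85.0 m to 134.0 m: V₃ = 16.2 × (134.0/85.0)^0.0967 = 16.2 × 1.0450 = 16.9290 m/s

16.93 m/s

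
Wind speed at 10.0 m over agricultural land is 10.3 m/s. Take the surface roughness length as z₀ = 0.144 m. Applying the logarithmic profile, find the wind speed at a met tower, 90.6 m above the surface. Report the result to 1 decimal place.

15.7 m/s

Log law: V(z) ∝ ln(z/z₀), so V₂/V₁ = ln(z₂/z₀) / ln(z₁/z₀).
ln(90.6/0.144) = 6.4444, ln(10.0/0.144) = 4.2405
V₂ = 10.3 × 6.4444/4.2405 = 10.3 × 1.5197 = 15.6531 m/s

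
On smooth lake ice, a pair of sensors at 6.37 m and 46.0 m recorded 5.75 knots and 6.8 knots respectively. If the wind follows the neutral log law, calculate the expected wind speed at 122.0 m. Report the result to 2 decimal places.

7.32 knots

Log law: V ∝ ln(z/z₀). From the pair, with r = V₁/V₂ = 0.84559,
ln z₀ = (ln z₁ − r·ln z₂)/(1 − r) = (1.8516 − 0.84559×3.8286)/0.15441 = -8.9751 → z₀ = 0.0001265 m
V₃ = V₁ · ln(z₃/z₀)/ln(z₁/z₀) = 5.75 × 13.7791/10.8267 = 7.3180 knots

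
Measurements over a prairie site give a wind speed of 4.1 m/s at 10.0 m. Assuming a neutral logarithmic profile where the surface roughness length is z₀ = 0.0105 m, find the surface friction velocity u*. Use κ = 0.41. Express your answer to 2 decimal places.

u* ≈ 0.25 m/s

Log law: V(z) = (u*/κ) · ln(z/z₀) ⇒ u* = κ · V / ln(z/z₀)
u* = 0.41 × 4.1 / ln(10.0/0.0105) = 0.41 × 4.1 / 6.8590
   = 1.6810 / 6.8590 = 0.2451 m/s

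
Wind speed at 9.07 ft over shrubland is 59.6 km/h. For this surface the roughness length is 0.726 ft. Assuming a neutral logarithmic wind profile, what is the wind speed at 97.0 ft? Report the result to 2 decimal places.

115.53 km/h

Log law: V(z) ∝ ln(z/z₀), so V₂/V₁ = ln(z₂/z₀) / ln(z₁/z₀).
ln(97.0/0.726) = 4.8949, ln(9.07/0.726) = 2.5252
V₂ = 59.6 × 4.8949/2.5252 = 59.6 × 1.9384 = 115.5313 km/h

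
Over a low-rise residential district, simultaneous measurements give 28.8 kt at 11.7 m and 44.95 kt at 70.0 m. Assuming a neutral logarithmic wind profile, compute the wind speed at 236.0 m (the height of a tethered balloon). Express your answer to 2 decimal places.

Log law: V ∝ ln(z/z₀). From the pair, with r = V₁/V₂ = 0.64071,
ln z₀ = (ln z₁ − r·ln z₂)/(1 − r) = (2.4596 − 0.64071×4.2485)/0.35929 = -0.7305 → z₀ = 0.4817 m
V₃ = V₁ · ln(z₃/z₀)/ln(z₁/z₀) = 28.8 × 6.1944/3.1901 = 55.9219 kt

55.92 kt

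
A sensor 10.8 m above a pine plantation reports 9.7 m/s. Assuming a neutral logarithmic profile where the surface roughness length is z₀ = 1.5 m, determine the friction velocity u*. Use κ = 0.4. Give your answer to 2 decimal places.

u* ≈ 1.97 m/s

Log law: V(z) = (u*/κ) · ln(z/z₀) ⇒ u* = κ · V / ln(z/z₀)
u* = 0.4 × 9.7 / ln(10.8/1.5) = 0.4 × 9.7 / 1.9741
   = 3.8800 / 1.9741 = 1.9655 m/s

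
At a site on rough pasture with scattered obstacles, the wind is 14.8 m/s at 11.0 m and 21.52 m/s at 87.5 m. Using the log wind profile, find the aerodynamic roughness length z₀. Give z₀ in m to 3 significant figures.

Log law: V(z) ∝ ln(z/z₀). With r = V₁/V₂ = 14.8/21.52 = 0.68773,
r · ln(z₂/z₀) = ln(z₁/z₀) ⇒ ln z₀ = (ln z₁ − r·ln z₂)/(1 − r)
ln z₀ = (2.39790 − 0.68773×4.47164) / 0.31227 = -2.1693
z₀ = exp(-2.1693) = 0.1143 m

z₀ ≈ 0.114 m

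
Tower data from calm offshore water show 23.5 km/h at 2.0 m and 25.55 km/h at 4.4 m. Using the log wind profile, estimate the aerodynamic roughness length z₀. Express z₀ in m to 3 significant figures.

z₀ ≈ 0.000238 m

Log law: V(z) ∝ ln(z/z₀). With r = V₁/V₂ = 23.5/25.55 = 0.91977,
r · ln(z₂/z₀) = ln(z₁/z₀) ⇒ ln z₀ = (ln z₁ − r·ln z₂)/(1 − r)
ln z₀ = (0.69315 − 0.91977×1.48160) / 0.08023 = -8.3453
z₀ = exp(-8.3453) = 0.0002375 m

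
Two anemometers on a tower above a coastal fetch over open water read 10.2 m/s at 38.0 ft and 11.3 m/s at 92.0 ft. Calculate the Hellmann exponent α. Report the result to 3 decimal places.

α ≈ 0.116

Power law: V₂/V₁ = (z₂/z₁)^α ⇒ α = ln(V₂/V₁) / ln(z₂/z₁)
α = ln(11.3/10.2) / ln(92.0/38.0) = ln(1.1078) / ln(2.4211)
  = 0.10242 / 0.88420 = 0.11583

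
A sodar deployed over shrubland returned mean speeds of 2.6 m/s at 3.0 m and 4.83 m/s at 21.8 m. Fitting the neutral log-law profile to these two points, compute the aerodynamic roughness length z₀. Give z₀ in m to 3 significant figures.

Log law: V(z) ∝ ln(z/z₀). With r = V₁/V₂ = 2.6/4.83 = 0.53830,
r · ln(z₂/z₀) = ln(z₁/z₀) ⇒ ln z₀ = (ln z₁ − r·ln z₂)/(1 − r)
ln z₀ = (1.09861 − 0.53830×3.08191) / 0.46170 = -1.2138
z₀ = exp(-1.2138) = 0.2971 m

z₀ ≈ 0.297 m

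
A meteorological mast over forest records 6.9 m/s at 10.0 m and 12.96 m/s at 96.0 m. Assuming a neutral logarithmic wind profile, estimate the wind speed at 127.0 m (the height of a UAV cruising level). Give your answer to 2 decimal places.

13.71 m/s

Log law: V ∝ ln(z/z₀). From the pair, with r = V₁/V₂ = 0.53241,
ln z₀ = (ln z₁ − r·ln z₂)/(1 − r) = (2.3026 − 0.53241×4.5643)/0.46759 = -0.2727 → z₀ = 0.7613 m
V₃ = V₁ · ln(z₃/z₀)/ln(z₁/z₀) = 6.9 × 5.1169/2.5753 = 13.7098 m/s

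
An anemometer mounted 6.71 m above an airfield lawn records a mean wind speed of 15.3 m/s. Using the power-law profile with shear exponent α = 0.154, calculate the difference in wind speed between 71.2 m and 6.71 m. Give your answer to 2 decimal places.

6.71 m/s

Power law: V₂ = V₁ · (z₂/z₁)^α = 15.3 × (10.6110)^0.154 = 22.0119 m/s
ΔV = 22.0119 − 15.3 = 6.7119 m/s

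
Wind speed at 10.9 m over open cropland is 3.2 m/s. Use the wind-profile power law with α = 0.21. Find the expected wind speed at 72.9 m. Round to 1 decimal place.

Power-law profile: V₂ = V₁ · (z₂/z₁)^α
V₂ = 3.2 × (72.9/10.9)^0.21 = 3.2 × (6.6881)^0.21
    = 3.2 × 1.4904 = 4.7694 m/s

4.8 m/s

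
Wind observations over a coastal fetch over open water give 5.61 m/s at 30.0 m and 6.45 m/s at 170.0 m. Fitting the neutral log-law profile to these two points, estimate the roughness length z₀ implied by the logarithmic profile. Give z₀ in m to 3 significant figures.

Log law: V(z) ∝ ln(z/z₀). With r = V₁/V₂ = 5.61/6.45 = 0.86977,
r · ln(z₂/z₀) = ln(z₁/z₀) ⇒ ln z₀ = (ln z₁ − r·ln z₂)/(1 − r)
ln z₀ = (3.40120 − 0.86977×5.13580) / 0.13023 = -8.1835
z₀ = exp(-8.1835) = 0.0002792 m

z₀ ≈ 0.000279 m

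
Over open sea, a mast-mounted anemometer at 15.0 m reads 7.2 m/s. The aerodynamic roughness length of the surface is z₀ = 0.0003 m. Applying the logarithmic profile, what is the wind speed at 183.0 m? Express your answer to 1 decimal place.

8.9 m/s

Log law: V(z) ∝ ln(z/z₀), so V₂/V₁ = ln(z₂/z₀) / ln(z₁/z₀).
ln(183.0/0.0003) = 13.3212, ln(15.0/0.0003) = 10.8198
V₂ = 7.2 × 13.3212/10.8198 = 7.2 × 1.2312 = 8.8646 m/s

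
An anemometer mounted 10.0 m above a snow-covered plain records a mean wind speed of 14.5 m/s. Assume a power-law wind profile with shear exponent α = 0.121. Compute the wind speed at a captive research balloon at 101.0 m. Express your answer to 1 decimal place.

19.2 m/s

Power-law profile: V₂ = V₁ · (z₂/z₁)^α
V₂ = 14.5 × (101.0/10.0)^0.121 = 14.5 × (10.1000)^0.121
    = 14.5 × 1.3229 = 19.1819 m/s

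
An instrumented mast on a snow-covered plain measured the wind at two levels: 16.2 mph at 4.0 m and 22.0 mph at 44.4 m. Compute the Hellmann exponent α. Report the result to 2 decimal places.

α ≈ 0.13

Power law: V₂/V₁ = (z₂/z₁)^α ⇒ α = ln(V₂/V₁) / ln(z₂/z₁)
α = ln(22.0/16.2) / ln(44.4/4.0) = ln(1.3580) / ln(11.1000)
  = 0.30603 / 2.40695 = 0.12715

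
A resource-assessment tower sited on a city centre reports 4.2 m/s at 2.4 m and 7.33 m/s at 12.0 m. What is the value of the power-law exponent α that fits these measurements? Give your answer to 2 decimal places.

Power law: V₂/V₁ = (z₂/z₁)^α ⇒ α = ln(V₂/V₁) / ln(z₂/z₁)
α = ln(7.33/4.2) / ln(12.0/2.4) = ln(1.7452) / ln(5.0000)
  = 0.55689 / 1.60944 = 0.34602

α ≈ 0.35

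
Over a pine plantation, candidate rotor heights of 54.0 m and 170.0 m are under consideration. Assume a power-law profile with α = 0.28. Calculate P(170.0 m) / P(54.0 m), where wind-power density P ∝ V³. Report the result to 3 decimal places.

Speed ratio: V_B/V_A = (z_B/z_A)^α = (170.0/54.0)^0.28 = (3.1481)^0.28 = 1.37865
Power-density ratio: P_B/P_A = (V_B/V_A)³ = (1.37865)³ = 2.62039

2.620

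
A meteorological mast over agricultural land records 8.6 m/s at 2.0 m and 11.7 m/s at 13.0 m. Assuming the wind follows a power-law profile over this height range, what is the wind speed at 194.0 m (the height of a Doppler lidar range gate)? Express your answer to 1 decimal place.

First find α: α = ln(V₂/V₁)/ln(z₂/z₁) = ln(11.7/8.6)/ln(13.0/2.0) = 0.30783/1.87180 = 0.1645
Extrapolate from 13.0 m to 194.0 m: V₃ = 11.7 × (194.0/13.0)^0.1645 = 11.7 × 1.5597 = 18.2487 m/s

18.2 m/s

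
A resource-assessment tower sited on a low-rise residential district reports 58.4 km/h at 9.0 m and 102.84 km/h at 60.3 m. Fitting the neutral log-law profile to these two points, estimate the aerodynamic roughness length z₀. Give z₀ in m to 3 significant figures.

z₀ ≈ 0.739 m

Log law: V(z) ∝ ln(z/z₀). With r = V₁/V₂ = 58.4/102.84 = 0.56787,
r · ln(z₂/z₀) = ln(z₁/z₀) ⇒ ln z₀ = (ln z₁ − r·ln z₂)/(1 − r)
ln z₀ = (2.19722 − 0.56787×4.09933) / 0.43213 = -0.3024
z₀ = exp(-0.3024) = 0.7390 m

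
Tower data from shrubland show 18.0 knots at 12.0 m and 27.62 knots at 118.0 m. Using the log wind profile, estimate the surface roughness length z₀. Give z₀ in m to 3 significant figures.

z₀ ≈ 0.167 m

Log law: V(z) ∝ ln(z/z₀). With r = V₁/V₂ = 18.0/27.62 = 0.65170,
r · ln(z₂/z₀) = ln(z₁/z₀) ⇒ ln z₀ = (ln z₁ − r·ln z₂)/(1 − r)
ln z₀ = (2.48491 − 0.65170×4.77068) / 0.34830 = -1.7920
z₀ = exp(-1.7920) = 0.1666 m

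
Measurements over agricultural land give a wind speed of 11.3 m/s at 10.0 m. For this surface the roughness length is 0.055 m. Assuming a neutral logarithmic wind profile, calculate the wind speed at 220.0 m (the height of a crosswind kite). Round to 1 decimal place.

Log law: V(z) ∝ ln(z/z₀), so V₂/V₁ = ln(z₂/z₀) / ln(z₁/z₀).
ln(220.0/0.055) = 8.2940, ln(10.0/0.055) = 5.2030
V₂ = 11.3 × 8.2940/5.2030 = 11.3 × 1.5941 = 18.0132 m/s

18.0 m/s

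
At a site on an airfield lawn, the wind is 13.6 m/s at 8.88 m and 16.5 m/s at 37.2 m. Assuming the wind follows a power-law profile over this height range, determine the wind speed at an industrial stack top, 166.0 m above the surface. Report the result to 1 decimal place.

20.2 m/s

First find α: α = ln(V₂/V₁)/ln(z₂/z₁) = ln(16.5/13.6)/ln(37.2/8.88) = 0.19329/1.43251 = 0.1349
Extrapolate from 37.2 m to 166.0 m: V₃ = 16.5 × (166.0/37.2)^0.1349 = 16.5 × 1.2236 = 20.1897 m/s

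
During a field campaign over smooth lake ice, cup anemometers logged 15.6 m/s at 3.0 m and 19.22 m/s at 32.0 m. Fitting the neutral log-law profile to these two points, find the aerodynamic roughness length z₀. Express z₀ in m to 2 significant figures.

Log law: V(z) ∝ ln(z/z₀). With r = V₁/V₂ = 15.6/19.22 = 0.81165,
r · ln(z₂/z₀) = ln(z₁/z₀) ⇒ ln z₀ = (ln z₁ − r·ln z₂)/(1 − r)
ln z₀ = (1.09861 − 0.81165×3.46574) / 0.18835 = -9.1023
z₀ = exp(-9.1023) = 0.0001114 m

z₀ ≈ 0.00011 m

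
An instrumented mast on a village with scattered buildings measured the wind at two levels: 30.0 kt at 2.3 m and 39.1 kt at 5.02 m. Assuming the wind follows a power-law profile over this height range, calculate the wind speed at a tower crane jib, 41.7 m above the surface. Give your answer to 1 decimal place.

80.2 kt

First find α: α = ln(V₂/V₁)/ln(z₂/z₁) = ln(39.1/30.0)/ln(5.02/2.3) = 0.26493/0.78052 = 0.3394
Extrapolate from 5.02 m to 41.7 m: V₃ = 39.1 × (41.7/5.02)^0.3394 = 39.1 × 2.0515 = 80.2142 kt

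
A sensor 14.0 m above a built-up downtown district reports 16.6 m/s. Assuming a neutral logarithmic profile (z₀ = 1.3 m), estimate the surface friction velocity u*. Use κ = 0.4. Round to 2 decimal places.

u* ≈ 2.79 m/s

Log law: V(z) = (u*/κ) · ln(z/z₀) ⇒ u* = κ · V / ln(z/z₀)
u* = 0.4 × 16.6 / ln(14.0/1.3) = 0.4 × 16.6 / 2.3767
   = 6.6400 / 2.3767 = 2.7938 m/s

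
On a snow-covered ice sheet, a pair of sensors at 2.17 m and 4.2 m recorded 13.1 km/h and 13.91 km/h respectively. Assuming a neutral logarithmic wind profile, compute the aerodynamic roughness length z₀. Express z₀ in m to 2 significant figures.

Log law: V(z) ∝ ln(z/z₀). With r = V₁/V₂ = 13.1/13.91 = 0.94177,
r · ln(z₂/z₀) = ln(z₁/z₀) ⇒ ln z₀ = (ln z₁ − r·ln z₂)/(1 − r)
ln z₀ = (0.77473 − 0.94177×1.43508) / 0.05823 = -9.9051
z₀ = exp(-9.9051) = 0.00004992 m

z₀ ≈ 0.000050 m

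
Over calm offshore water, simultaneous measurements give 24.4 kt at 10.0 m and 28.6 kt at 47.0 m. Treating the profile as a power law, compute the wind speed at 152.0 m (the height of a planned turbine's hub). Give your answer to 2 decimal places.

32.26 kt

First find α: α = ln(V₂/V₁)/ln(z₂/z₁) = ln(28.6/24.4)/ln(47.0/10.0) = 0.15882/1.54756 = 0.1026
Extrapolate from 47.0 m to 152.0 m: V₃ = 28.6 × (152.0/47.0)^0.1026 = 28.6 × 1.1280 = 32.2612 kt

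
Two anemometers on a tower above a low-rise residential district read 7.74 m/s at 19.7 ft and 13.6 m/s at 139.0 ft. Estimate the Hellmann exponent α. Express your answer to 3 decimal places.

Power law: V₂/V₁ = (z₂/z₁)^α ⇒ α = ln(V₂/V₁) / ln(z₂/z₁)
α = ln(13.6/7.74) / ln(139.0/19.7) = ln(1.7571) / ln(7.0558)
  = 0.56367 / 1.95386 = 0.28849

α ≈ 0.288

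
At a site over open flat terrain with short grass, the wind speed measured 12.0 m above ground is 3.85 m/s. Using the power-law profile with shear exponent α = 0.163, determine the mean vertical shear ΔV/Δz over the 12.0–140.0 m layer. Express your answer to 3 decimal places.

Power law: V₂ = V₁ · (z₂/z₁)^α = 3.85 × (11.6667)^0.163 = 5.7461 m/s
ΔV/Δz = (5.7461 − 3.85)/(140.0 − 12.0) = 1.8961/128.0000 = 0.01481 m/s/m

0.015 m/s/m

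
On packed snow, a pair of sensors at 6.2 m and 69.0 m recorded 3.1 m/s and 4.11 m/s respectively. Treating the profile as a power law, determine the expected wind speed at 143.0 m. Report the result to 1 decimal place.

4.5 m/s

First find α: α = ln(V₂/V₁)/ln(z₂/z₁) = ln(4.11/3.1)/ln(69.0/6.2) = 0.28202/2.40956 = 0.1170
Extrapolate from 69.0 m to 143.0 m: V₃ = 4.11 × (143.0/69.0)^0.1170 = 4.11 × 1.0890 = 4.4759 m/s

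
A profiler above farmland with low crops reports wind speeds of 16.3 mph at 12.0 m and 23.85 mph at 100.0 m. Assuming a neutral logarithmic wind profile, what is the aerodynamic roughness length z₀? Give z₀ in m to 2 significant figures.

Log law: V(z) ∝ ln(z/z₀). With r = V₁/V₂ = 16.3/23.85 = 0.68344,
r · ln(z₂/z₀) = ln(z₁/z₀) ⇒ ln z₀ = (ln z₁ − r·ln z₂)/(1 − r)
ln z₀ = (2.48491 − 0.68344×4.60517) / 0.31656 = -2.0926
z₀ = exp(-2.0926) = 0.1234 m

z₀ ≈ 0.12 m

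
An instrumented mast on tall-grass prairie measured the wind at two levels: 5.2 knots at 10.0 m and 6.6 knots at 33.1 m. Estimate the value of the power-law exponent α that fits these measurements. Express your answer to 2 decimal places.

α ≈ 0.20

Power law: V₂/V₁ = (z₂/z₁)^α ⇒ α = ln(V₂/V₁) / ln(z₂/z₁)
α = ln(6.6/5.2) / ln(33.1/10.0) = ln(1.2692) / ln(3.3100)
  = 0.23841 / 1.19695 = 0.19918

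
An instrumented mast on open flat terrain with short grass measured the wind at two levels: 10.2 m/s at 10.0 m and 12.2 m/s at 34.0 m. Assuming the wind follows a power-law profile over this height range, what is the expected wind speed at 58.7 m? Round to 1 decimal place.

13.2 m/s

First find α: α = ln(V₂/V₁)/ln(z₂/z₁) = ln(12.2/10.2)/ln(34.0/10.0) = 0.17905/1.22378 = 0.1463
Extrapolate from 34.0 m to 58.7 m: V₃ = 12.2 × (58.7/34.0)^0.1463 = 12.2 × 1.0832 = 13.2147 m/s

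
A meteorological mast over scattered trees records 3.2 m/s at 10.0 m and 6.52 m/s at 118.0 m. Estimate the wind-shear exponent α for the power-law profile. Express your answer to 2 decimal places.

α ≈ 0.29

Power law: V₂/V₁ = (z₂/z₁)^α ⇒ α = ln(V₂/V₁) / ln(z₂/z₁)
α = ln(6.52/3.2) / ln(118.0/10.0) = ln(2.0375) / ln(11.8000)
  = 0.71172 / 2.46810 = 0.28837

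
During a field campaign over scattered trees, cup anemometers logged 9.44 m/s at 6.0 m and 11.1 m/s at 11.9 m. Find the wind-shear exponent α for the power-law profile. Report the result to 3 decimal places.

α ≈ 0.237

Power law: V₂/V₁ = (z₂/z₁)^α ⇒ α = ln(V₂/V₁) / ln(z₂/z₁)
α = ln(11.1/9.44) / ln(11.9/6.0) = ln(1.1758) / ln(1.9833)
  = 0.16199 / 0.68478 = 0.23656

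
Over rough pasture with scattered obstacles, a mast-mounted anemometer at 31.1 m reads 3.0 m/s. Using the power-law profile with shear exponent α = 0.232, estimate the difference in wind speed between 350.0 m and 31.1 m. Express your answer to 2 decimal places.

Power law: V₂ = V₁ · (z₂/z₁)^α = 3.0 × (11.2540)^0.232 = 5.2605 m/s
ΔV = 5.2605 − 3.0 = 2.2605 m/s

2.26 m/s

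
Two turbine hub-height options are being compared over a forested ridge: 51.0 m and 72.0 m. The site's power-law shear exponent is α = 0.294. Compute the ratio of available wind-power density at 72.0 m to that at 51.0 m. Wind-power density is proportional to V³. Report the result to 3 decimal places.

Speed ratio: V_B/V_A = (z_B/z_A)^α = (72.0/51.0)^0.294 = (1.4118)^0.294 = 1.10670
Power-density ratio: P_B/P_A = (V_B/V_A)³ = (1.10670)³ = 1.35547

1.355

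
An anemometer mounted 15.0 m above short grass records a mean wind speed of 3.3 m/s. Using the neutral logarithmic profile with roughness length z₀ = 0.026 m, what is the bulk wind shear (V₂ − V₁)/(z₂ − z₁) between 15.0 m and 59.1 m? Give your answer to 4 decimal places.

Log law: V₂ = V₁ · ln(z₂/z₀)/ln(z₁/z₀) = 3.3 × 7.7289/6.3577 = 4.0117 m/s
ΔV/Δz = (4.0117 − 3.3)/(59.1 − 15.0) = 0.7117/44.1000 = 0.01614 m/s/m

0.0161 m/s/m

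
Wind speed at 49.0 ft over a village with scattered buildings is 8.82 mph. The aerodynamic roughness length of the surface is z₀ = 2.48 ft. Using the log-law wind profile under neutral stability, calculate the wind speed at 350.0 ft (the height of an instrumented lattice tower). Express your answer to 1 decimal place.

14.6 mph

Log law: V(z) ∝ ln(z/z₀), so V₂/V₁ = ln(z₂/z₀) / ln(z₁/z₀).
ln(350.0/2.48) = 4.9497, ln(49.0/2.48) = 2.9836
V₂ = 8.82 × 4.9497/2.9836 = 8.82 × 1.6590 = 14.6322 mph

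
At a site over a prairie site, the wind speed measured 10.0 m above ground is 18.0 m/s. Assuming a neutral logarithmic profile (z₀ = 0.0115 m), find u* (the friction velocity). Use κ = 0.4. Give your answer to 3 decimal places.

Log law: V(z) = (u*/κ) · ln(z/z₀) ⇒ u* = κ · V / ln(z/z₀)
u* = 0.4 × 18.0 / ln(10.0/0.0115) = 0.4 × 18.0 / 6.7680
   = 7.2000 / 6.7680 = 1.0638 m/s

u* ≈ 1.064 m/s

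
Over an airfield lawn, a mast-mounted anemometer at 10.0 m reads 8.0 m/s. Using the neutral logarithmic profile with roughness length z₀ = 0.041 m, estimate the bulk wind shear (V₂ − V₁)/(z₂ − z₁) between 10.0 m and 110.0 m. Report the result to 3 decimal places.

Log law: V₂ = V₁ · ln(z₂/z₀)/ln(z₁/z₀) = 8.0 × 7.8947/5.4968 = 11.4899 m/s
ΔV/Δz = (11.4899 − 8.0)/(110.0 − 10.0) = 3.4899/100.0000 = 0.03490 m/s/m

0.035 m/s/m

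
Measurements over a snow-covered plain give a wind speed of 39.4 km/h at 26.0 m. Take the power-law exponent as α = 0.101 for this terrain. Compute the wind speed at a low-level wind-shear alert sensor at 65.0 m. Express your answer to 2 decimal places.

43.22 km/h

Power-law profile: V₂ = V₁ · (z₂/z₁)^α
V₂ = 39.4 × (65.0/26.0)^0.101 = 39.4 × (2.5000)^0.101
    = 39.4 × 1.0970 = 43.2203 km/h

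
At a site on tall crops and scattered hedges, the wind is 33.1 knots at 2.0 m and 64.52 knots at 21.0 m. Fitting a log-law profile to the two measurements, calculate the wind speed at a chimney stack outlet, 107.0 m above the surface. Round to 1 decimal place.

86.3 knots

Log law: V ∝ ln(z/z₀). From the pair, with r = V₁/V₂ = 0.51302,
ln z₀ = (ln z₁ − r·ln z₂)/(1 − r) = (0.6931 − 0.51302×3.0445)/0.48698 = -1.7840 → z₀ = 0.1680 m
V₃ = V₁ · ln(z₃/z₀)/ln(z₁/z₀) = 33.1 × 6.4568/2.4771 = 86.2781 knots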